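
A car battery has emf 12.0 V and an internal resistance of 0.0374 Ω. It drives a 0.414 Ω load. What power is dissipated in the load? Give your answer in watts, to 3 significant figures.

With r and R in series, I = ε/(r+R); the load dissipates I²R.
I = ε / (r + R) = 12.0 / (0.0374 + 0.414) = 26.58 A
P_load = I² R = (26.58)² × 0.414 = 292.6 W

293 W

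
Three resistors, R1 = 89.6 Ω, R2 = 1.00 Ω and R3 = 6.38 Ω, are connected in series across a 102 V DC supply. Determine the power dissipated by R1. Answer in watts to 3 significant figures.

99.1 W

The current is common to all series resistors; compute it, then apply P = I²R for the target.
R_total = 89.6 + 1.00 + 6.38 = 96.98 Ω
I = V / R_total = 102 / 96.98 = 1.052 A
P_R1 = I² × R1 = (1.052)² × 89.6 = 99.12 W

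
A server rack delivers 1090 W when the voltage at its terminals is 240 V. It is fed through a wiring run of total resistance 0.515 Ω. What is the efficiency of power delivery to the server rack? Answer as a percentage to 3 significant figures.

I = P / V = 1090 / 240 = 4.542 A through the wiring run.
P_line = I² R_line = (4.542)² × 0.515 = 10.62 W
P_source = P_load + P_line = 1090 + 10.62 = 1101 W
η = P_load / P_source = 1090 / 1101 = 0.9903

99.0 %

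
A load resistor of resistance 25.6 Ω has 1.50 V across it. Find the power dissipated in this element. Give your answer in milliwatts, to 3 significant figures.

Voltage and resistance are given, so P = V²/R is the one-step route.
P = (1.50 V)² / 25.6 Ω = 0.08789 W

87.9 mW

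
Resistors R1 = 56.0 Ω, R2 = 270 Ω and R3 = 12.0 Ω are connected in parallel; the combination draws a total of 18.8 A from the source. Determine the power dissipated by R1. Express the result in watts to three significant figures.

We need the common branch voltage; get it from I_total × R_eq, then P = V²/R for the branch.
1/R_eq = 1/56.0 + 1/270 + 1/12.0 ⇒ R_eq = 9.533 Ω
V = I_total × R_eq = 18.80 × 9.533 = 179.2 V
P_R1 = V² / R1 = (179.2)² / 56.0 = 573.6 W

574 W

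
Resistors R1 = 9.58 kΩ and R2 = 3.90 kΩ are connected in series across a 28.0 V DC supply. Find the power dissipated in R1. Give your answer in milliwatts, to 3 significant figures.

41.3 mW

Every series element carries the same I. Get I from the total resistance, then P = I² × R1.
R_total = (9.58 + 3.90) kΩ = 13480 Ω
I = V / R_total = 28.0 / 13480 = 0.002077 A
P_R1 = I² × R1 = (0.002077)² × 9580 = 0.04133 W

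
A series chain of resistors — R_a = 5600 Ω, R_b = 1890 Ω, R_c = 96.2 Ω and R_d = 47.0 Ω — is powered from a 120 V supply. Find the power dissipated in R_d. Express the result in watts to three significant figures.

The current is common to all series resistors; compute it, then apply P = I²R for the target.
R_total = 5600 + 1890 + 96.2 + 47.0 = 7633 Ω
I = V / R_total = 120 / 7633 = 0.01572 A
P_R_d = I² × R_d = (0.01572)² × 47.0 = 0.01162 W

0.0116 W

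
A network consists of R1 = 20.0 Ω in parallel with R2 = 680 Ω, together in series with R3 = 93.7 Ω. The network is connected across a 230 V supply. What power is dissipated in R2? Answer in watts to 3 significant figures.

2.29 W

First find R_p for the parallel pair, then treat R_p + R3 as a series loop.
R_p = (20.0×680)/(20.0+680) = 19.43 Ω
R_total = R_p + 93.7 = 19.43 + 93.7 = 113.1 Ω
I = V / R_total = 230 / 113.1 = 2.033 A
Voltage across the parallel pair: V_p = I × R_p = 2.033 × 19.43 = 39.50 V
Use P = V²/R for R2 with V = V_p.
P_R2 = (39.50)² / 680 = 2.294 W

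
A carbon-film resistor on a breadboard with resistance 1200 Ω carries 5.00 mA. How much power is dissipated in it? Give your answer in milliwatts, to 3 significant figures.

The current through and the resistance of the element are both given; use P = I²R.
P = (0.005000 A)² × 1200 Ω = 0.03000 W

30.0 mW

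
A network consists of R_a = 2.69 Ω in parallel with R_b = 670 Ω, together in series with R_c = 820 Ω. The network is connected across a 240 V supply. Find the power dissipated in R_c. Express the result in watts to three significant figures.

69.8 W

Combine R_a and R_b into their parallel equivalent first, reducing the network to two series resistors.
R_p = (2.69×670)/(2.69+670) = 2.679 Ω
R_total = R_p + 820 = 2.679 + 820 = 822.7 Ω
I = V / R_total = 240 / 822.7 = 0.2917 A
All the supply current flows through R_c; use P = I²R_c.
P_R_c = (0.2917)² × 820 = 69.79 W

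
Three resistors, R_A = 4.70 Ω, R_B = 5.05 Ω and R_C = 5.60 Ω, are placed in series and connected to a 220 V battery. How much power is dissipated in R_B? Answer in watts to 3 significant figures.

1040 W

Since the resistors are in series they all carry the loop current I = V/R_total; the power in any one is I²R.
R_total = 4.70 + 5.05 + 5.60 = 15.35 Ω
I = V / R_total = 220 / 15.35 = 14.33 A
P_R_B = I² × R_B = (14.33)² × 5.05 = 1037 W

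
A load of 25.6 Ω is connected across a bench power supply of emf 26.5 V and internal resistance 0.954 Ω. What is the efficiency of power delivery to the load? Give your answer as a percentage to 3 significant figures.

The source delivers εI, of which I²R reaches the load and I²r is lost; since I is common, η = R/(R+r).
η = R / (R + r) = 25.6 / (25.6 + 0.954) = 0.9641

96.4 %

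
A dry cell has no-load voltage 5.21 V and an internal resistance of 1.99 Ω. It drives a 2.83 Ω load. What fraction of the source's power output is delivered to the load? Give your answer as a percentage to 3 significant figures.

58.7 %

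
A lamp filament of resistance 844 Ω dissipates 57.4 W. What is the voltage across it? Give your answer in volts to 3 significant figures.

220 V

Inverting the appropriate power form: V = √(P R).
V = √(57.4 × 844) = 220.1 V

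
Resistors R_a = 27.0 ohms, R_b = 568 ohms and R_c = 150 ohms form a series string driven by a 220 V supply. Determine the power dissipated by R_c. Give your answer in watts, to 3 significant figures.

13.1 W

Series elements share the same current, so find I first, then use P = I²R.
R_total = 27.0 + 568 + 150 = 745.0 Ω
I = V / R_total = 220 / 745.0 = 0.2953 A
P_R_c = I² × R_c = (0.2953)² × 150 = 13.08 W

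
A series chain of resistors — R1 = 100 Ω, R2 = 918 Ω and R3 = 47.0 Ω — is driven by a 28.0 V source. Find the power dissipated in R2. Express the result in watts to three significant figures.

The current is common to all series resistors; compute it, then apply P = I²R for the target.
R_total = 100 + 918 + 47.0 = 1065 Ω
I = V / R_total = 28.0 / 1065 = 0.02629 A
P_R2 = I² × R2 = (0.02629)² × 918 = 0.6345 W

0.635 W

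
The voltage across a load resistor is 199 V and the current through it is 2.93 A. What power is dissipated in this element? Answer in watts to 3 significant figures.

With V and I both given, power follows immediately from P = V I.
P = 199 V × 2.930 A = 583.1 W

583 W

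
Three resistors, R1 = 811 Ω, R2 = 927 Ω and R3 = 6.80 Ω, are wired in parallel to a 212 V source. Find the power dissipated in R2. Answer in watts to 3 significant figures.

48.5 W

R2 sits directly across the source, so P = V²/R with V = 212 V.
P_R2 = V² / R2 = (212)² / 927 Ω = 48.48 W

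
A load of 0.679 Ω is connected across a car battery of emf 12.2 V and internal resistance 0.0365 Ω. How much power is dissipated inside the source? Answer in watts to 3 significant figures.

The internal resistance carries the same current as the load; P_int = I²r.
I = ε / (r + R) = 12.2 / (0.0365 + 0.679) = 17.05 A
P_int = I² r = (17.05)² × 0.0365 = 10.61 W

10.6 W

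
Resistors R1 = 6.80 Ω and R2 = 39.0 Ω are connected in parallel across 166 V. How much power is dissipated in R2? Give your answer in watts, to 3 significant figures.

707 W

Every branch has 166 V across it, so for R2 the power is simply V²/R.
P_R2 = V² / R2 = (166)² / 39.0 Ω = 706.6 W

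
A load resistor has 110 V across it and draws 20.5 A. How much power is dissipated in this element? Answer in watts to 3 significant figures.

2260 W

Both the voltage across and the current through the element are known, so P = V I applies directly.
P = 110 V × 20.50 A = 2255 W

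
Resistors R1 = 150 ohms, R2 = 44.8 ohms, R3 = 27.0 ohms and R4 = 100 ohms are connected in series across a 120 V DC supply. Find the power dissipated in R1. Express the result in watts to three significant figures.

20.9 W

In a series string the same current flows through every resistor — find that current, then P = I²R for the one we want.
R_total = 150 + 44.8 + 27.0 + 100 = 321.8 Ω
I = V / R_total = 120 / 321.8 = 0.3729 A
P_R1 = I² × R1 = (0.3729)² × 150 = 20.86 W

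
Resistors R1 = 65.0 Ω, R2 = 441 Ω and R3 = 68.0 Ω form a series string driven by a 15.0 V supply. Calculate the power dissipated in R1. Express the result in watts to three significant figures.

Series elements share the same current, so find I first, then use P = I²R.
R_total = 65.0 + 441 + 68.0 = 574.0 Ω
I = V / R_total = 15.0 / 574.0 = 0.02613 A
P_R1 = I² × R1 = (0.02613)² × 65.0 = 0.04439 W

0.0444 W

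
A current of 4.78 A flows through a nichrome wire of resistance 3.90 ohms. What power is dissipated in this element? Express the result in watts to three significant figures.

Knowing I and R, the power is just I²R — no need to find V first.
P = (4.780 A)² × 3.90 Ω = 89.11 W

89.1 W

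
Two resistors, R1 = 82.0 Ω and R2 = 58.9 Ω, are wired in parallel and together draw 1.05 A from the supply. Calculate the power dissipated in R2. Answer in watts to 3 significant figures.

The branches share the same voltage, but only the total current is given — find V from the equivalent resistance first.
1/R_eq = 1/82.0 + 1/58.9 ⇒ R_eq = 34.28 Ω
V = I_total × R_eq = 1.050 × 34.28 = 35.99 V
P_R2 = V² / R2 = (35.99)² / 58.9 = 21.99 W

22.0 W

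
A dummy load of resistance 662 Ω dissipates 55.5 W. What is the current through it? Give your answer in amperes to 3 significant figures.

From P = V I = I²R = V²/R, with the two given quantities we get I = √(P / R).
I = √(55.5 / 662) = 0.2895 A

0.290 A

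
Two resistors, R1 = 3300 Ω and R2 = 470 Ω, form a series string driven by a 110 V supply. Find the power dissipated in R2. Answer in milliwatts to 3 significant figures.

400 mW

In a series string the same current flows through every resistor — find that current, then P = I²R for the one we want.
R_total = 3300 + 470 = 3770 Ω
I = V / R_total = 110 / 3770 = 0.02918 A
P_R2 = I² × R2 = (0.02918)² × 470 = 0.4001 W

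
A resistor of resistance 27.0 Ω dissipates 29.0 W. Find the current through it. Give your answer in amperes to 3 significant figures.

1.04 A

Inverting the appropriate power form: I = √(P / R).
I = √(29.0 / 27.0) = 1.036 A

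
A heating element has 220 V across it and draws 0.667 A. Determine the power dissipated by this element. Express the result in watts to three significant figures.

147 W

Since both terminal voltage and current are stated, P = V I gives the power in one step.
P = 220 V × 0.6670 A = 146.7 W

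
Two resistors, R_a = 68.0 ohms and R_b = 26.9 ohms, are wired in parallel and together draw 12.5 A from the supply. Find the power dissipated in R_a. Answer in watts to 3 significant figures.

Only the total current is stated, so first find the parallel equivalent to get the voltage across the combination.
1/R_eq = 1/68.0 + 1/26.9 ⇒ R_eq = 19.28 Ω
V = I_total × R_eq = 12.50 × 19.28 = 240.9 V
P_R_a = V² / R_a = (240.9)² / 68.0 = 853.7 W

854 W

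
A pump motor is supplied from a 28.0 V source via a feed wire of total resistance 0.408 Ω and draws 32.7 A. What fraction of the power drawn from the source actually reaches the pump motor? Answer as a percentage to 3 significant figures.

52.4 %

The feed wire carries the full 32.7 A.
P_line = I² R_line = (32.70)² × 0.408 = 436.3 W
P_source = V I = 28.0 × 32.70 = 915.6 W; P_load = 479.3 W
η = P_load / P_source = 479.3 / 915.6 = 0.5235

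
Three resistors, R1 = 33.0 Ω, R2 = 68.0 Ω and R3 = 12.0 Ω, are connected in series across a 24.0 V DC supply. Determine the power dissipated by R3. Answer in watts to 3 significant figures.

Since the resistors are in series they all carry the loop current I = V/R_total; the power in any one is I²R.
R_total = 33.0 + 68.0 + 12.0 = 113.0 Ω
I = V / R_total = 24.0 / 113.0 = 0.2124 A
P_R3 = I² × R3 = (0.2124)² × 12.0 = 0.5413 W

0.541 W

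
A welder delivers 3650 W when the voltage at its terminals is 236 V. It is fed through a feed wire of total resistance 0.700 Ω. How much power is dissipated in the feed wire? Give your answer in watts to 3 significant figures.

167 W

The feed wire is a series resistance carrying the load current; its dissipation is I²R_line.
I = P / V = 3650 / 236 = 15.47 A through the feed wire.
P_line = I² R_line = (15.47)² × 0.700 = 167.4 W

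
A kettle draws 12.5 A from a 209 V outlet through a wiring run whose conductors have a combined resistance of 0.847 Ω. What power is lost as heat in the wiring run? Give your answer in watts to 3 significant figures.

Line loss is just I²R for the cable — we know both I and R_line directly.
The wiring run carries the full 12.5 A.
P_line = I² R_line = (12.50)² × 0.847 = 132.3 W

132 W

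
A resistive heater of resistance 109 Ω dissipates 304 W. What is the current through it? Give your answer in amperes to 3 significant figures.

From P = V I = I²R = V²/R, with the two given quantities we get I = √(P / R).
I = √(304 / 109) = 1.670 A

1.67 A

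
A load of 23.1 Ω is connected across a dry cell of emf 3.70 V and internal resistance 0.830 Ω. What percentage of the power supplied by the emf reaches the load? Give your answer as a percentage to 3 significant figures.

96.5 %

The source delivers εI, of which I²R reaches the load and I²r is lost; since I is common, η = R/(R+r).
η = R / (R + r) = 23.1 / (23.1 + 0.830) = 0.9653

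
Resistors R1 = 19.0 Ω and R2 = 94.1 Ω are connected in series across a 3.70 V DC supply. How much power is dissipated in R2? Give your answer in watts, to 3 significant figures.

The current is common to all series resistors; compute it, then apply P = I²R for the target.
R_total = 19.0 + 94.1 = 113.1 Ω
I = V / R_total = 3.70 / 113.1 = 0.03271 A
P_R2 = I² × R2 = (0.03271)² × 94.1 = 0.1007 W

0.101 W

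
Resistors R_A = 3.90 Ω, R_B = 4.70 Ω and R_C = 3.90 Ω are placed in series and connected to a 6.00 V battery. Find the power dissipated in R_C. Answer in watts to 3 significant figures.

The current is common to all series resistors; compute it, then apply P = I²R for the target.
R_total = 3.90 + 4.70 + 3.90 = 12.50 Ω
I = V / R_total = 6.00 / 12.50 = 0.4800 A
P_R_C = I² × R_C = (0.4800)² × 3.90 = 0.8986 W

0.899 W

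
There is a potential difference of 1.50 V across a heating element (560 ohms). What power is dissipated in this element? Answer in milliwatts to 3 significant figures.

4.02 mW

With V across and R both known, P = V²/R gives the dissipation directly.
P = (1.50 V)² / 560 Ω = 0.004018 W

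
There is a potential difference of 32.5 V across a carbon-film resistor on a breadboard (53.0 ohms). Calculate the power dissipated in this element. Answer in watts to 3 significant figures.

19.9 W

V and R are stated; P = V²/R avoids computing the current.
P = (32.5 V)² / 53.0 Ω = 19.93 W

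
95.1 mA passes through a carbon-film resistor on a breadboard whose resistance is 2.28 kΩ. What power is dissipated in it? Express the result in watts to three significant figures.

20.6 W

Current and resistance are given, so P = I²R is the direct form.
P = (0.09510 A)² × 2280 Ω = 20.62 W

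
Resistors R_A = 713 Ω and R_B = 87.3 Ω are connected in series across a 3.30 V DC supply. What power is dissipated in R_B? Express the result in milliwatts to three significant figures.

Series elements share the same current, so find I first, then use P = I²R.
R_total = 713 + 87.3 = 800.3 Ω
I = V / R_total = 3.30 / 800.3 = 0.004123 A
P_R_B = I² × R_B = (0.004123)² × 87.3 = 0.001484 W

1.48 mW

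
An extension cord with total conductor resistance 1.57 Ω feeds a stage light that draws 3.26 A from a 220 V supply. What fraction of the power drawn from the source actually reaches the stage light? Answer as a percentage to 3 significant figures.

97.7 %

The extension cord carries the full 3.26 A.
P_line = I² R_line = (3.260)² × 1.57 = 16.69 W
P_source = V I = 220 × 3.260 = 717.2 W; P_load = 700.5 W
η = P_load / P_source = 700.5 / 717.2 = 0.9767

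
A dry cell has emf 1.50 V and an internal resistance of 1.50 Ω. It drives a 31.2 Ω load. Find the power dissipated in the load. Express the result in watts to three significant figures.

Find the circuit current first, then P = I²R for the load (series elements share I).
I = ε / (r + R) = 1.50 / (1.50 + 31.2) = 0.04587 A
P_load = I² R = (0.04587)² × 31.2 = 0.06565 W

0.0657 W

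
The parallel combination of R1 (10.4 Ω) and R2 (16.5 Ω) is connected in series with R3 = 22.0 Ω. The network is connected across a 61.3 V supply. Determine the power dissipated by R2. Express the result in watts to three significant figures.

11.5 W

Reduce the parallel combination to a single R_p; the circuit then becomes R_p in series with the remaining resistor.
R_p = (10.4×16.5)/(10.4+16.5) = 6.379 Ω
R_total = R_p + 22.0 = 6.379 + 22.0 = 28.38 Ω
I = V / R_total = 61.3 / 28.38 = 2.160 A
Voltage across the parallel pair: V_p = I × R_p = 2.160 × 6.379 = 13.78 V
R2 sits across V_p; its power is V_p²/R.
P_R2 = (13.78)² / 16.5 = 11.51 W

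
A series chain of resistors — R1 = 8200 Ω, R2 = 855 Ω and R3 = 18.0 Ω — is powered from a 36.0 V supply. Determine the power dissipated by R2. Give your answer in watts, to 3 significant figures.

Since the resistors are in series they all carry the loop current I = V/R_total; the power in any one is I²R.
R_total = 8200 + 855 + 18.0 = 9073 Ω
I = V / R_total = 36.0 / 9073 = 0.003968 A
P_R2 = I² × R2 = (0.003968)² × 855 = 0.01346 W

0.0135 W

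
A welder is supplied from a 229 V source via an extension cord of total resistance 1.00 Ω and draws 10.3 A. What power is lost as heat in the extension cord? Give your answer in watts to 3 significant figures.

106 W

The extension cord and load are in series, so the same current flows in both; the loss is I²R_line.
The extension cord carries the full 10.3 A.
P_line = I² R_line = (10.30)² × 1.00 = 106.1 W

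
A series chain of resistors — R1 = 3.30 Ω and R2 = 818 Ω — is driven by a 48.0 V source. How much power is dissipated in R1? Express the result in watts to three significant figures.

Every series element carries the same I. Get I from the total resistance, then P = I² × R1.
R_total = 3.30 + 818 = 821.3 Ω
I = V / R_total = 48.0 / 821.3 = 0.05844 A
P_R1 = I² × R1 = (0.05844)² × 3.30 = 0.01127 W

0.0113 W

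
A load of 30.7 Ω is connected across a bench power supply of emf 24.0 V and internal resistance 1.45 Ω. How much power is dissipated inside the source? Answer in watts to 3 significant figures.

0.808 W

Internal loss is I²r, with I set by the total series resistance r+R.
I = ε / (r + R) = 24.0 / (1.45 + 30.7) = 0.7465 A
P_int = I² r = (0.7465)² × 1.45 = 0.8080 W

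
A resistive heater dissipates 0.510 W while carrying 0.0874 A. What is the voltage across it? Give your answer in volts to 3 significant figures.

Inverting the appropriate power form: V = P / I.
V = 0.510 / 0.08740 = 5.835 V

5.84 V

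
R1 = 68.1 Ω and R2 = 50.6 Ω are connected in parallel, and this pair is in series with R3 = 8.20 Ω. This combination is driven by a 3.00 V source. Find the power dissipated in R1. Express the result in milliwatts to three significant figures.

80.4 mW

Combine R1 and R2 into their parallel equivalent first, reducing the network to two series resistors.
R_p = (68.1×50.6)/(68.1+50.6) = 29.03 Ω
R_total = R_p + 8.20 = 29.03 + 8.20 = 37.23 Ω
I = V / R_total = 3.00 / 37.23 = 0.08058 A
Voltage across the parallel pair: V_p = I × R_p = 0.08058 × 29.03 = 2.339 V
R1 sits across V_p; its power is V_p²/R.
P_R1 = (2.339)² / 68.1 = 0.08035 W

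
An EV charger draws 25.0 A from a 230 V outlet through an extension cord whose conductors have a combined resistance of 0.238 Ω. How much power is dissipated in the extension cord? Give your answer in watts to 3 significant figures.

Line loss is just I²R for the cable — we know both I and R_line directly.
The extension cord carries the full 25.0 A.
P_line = I² R_line = (25.00)² × 0.238 = 148.8 W

149 W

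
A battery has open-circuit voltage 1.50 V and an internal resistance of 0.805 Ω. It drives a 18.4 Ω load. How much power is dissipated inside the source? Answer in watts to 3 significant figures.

0.00491 W

The source's internal resistance is just another series element carrying I; its dissipation is I²r.
I = ε / (r + R) = 1.50 / (0.805 + 18.4) = 0.07810 A
P_int = I² r = (0.07810)² × 0.805 = 0.004911 W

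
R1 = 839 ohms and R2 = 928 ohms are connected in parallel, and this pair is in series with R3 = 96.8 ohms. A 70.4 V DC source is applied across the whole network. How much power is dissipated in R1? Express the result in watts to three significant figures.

3.97 W

Combine R1 and R2 into their parallel equivalent first, reducing the network to two series resistors.
R_p = (839×928)/(839+928) = 440.6 Ω
R_total = R_p + 96.8 = 440.6 + 96.8 = 537.4 Ω
I = V / R_total = 70.4 / 537.4 = 0.1310 A
Voltage across the parallel pair: V_p = I × R_p = 0.1310 × 440.6 = 57.72 V
R1 has V_p across it, so P = V_p²/R1.
P_R1 = (57.72)² / 839 = 3.971 W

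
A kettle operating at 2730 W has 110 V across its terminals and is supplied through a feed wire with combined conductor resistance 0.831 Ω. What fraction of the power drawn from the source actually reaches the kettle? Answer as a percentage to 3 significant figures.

I = P / V = 2730 / 110 = 24.82 A through the feed wire.
P_line = I² R_line = (24.82)² × 0.831 = 511.8 W
P_source = P_load + P_line = 2730 + 511.8 = 3242 W
η = P_load / P_source = 2730 / 3242 = 0.8421

84.2 %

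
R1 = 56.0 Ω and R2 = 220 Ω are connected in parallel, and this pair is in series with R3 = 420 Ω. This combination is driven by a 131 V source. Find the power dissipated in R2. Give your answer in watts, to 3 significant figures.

0.720 W

First find R_p for the parallel pair, then treat R_p + R3 as a series loop.
R_p = (56.0×220)/(56.0+220) = 44.64 Ω
R_total = R_p + 420 = 44.64 + 420 = 464.6 Ω
I = V / R_total = 131 / 464.6 = 0.2819 A
Voltage across the parallel pair: V_p = I × R_p = 0.2819 × 44.64 = 12.59 V
R2 sits across V_p; its power is V_p²/R.
P_R2 = (12.59)² / 220 = 0.7199 W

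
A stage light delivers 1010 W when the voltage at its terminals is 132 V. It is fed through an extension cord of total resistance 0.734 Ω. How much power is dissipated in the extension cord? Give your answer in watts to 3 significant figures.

43.0 W

The extension cord and load are in series, so the same current flows in both; the loss is I²R_line.
I = P / V = 1010 / 132 = 7.652 A through the extension cord.
P_line = I² R_line = (7.652)² × 0.734 = 42.97 W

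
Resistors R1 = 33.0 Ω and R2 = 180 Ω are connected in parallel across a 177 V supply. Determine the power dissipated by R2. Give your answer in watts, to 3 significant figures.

174 W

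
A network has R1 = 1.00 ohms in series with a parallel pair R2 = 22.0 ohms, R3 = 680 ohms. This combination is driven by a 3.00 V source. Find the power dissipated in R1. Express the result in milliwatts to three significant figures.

18.1 mW

Reduce the parallel pair to R_p first; the network is then a simple series string.
R_p = (22.0×680)/(22.0+680) = 21.31 Ω
R_total = 1.00 + 21.31 = 22.31 Ω
I = V / R_total = 3.00 / 22.31 = 0.1345 A
R1 is in the main series path, so its power is I²R1.
P_R1 = (0.1345)² × 1.00 = 0.01808 W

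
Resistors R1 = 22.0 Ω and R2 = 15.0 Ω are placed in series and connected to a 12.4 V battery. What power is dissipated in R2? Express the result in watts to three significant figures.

Since the resistors are in series they all carry the loop current I = V/R_total; the power in any one is I²R.
R_total = 22.0 + 15.0 = 37.00 Ω
I = V / R_total = 12.4 / 37.00 = 0.3351 A
P_R2 = I² × R2 = (0.3351)² × 15.0 = 1.685 W

1.68 W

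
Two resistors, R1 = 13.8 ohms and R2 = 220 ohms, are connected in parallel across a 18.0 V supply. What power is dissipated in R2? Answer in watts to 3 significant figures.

1.47 W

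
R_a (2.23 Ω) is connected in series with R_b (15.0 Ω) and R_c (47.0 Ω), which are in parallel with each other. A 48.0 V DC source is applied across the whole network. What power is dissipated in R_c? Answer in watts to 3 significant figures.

Replace R_b and R_c with their parallel equivalent so the circuit becomes R_a in series with R_p.
R_p = (15.0×47.0)/(15.0+47.0) = 11.37 Ω
R_total = 2.23 + 11.37 = 13.60 Ω
I = V / R_total = 48.0 / 13.60 = 3.529 A
Voltage across the parallel pair: V_p = I × R_p = 3.529 × 11.37 = 40.13 V
R_c sees V_p directly, so P = V_p² / R_c.
P_R_c = (40.13)² / 47.0 = 34.26 W

34.3 W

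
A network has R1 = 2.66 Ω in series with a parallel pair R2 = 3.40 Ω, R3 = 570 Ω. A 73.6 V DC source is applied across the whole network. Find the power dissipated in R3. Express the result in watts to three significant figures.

2.98 W

First combine the parallel branches into one equivalent R_p, then R1 + R_p is a series pair.
R_p = (3.40×570)/(3.40+570) = 3.380 Ω
R_total = 2.66 + 3.380 = 6.040 Ω
I = V / R_total = 73.6 / 6.040 = 12.19 A
Voltage across the parallel pair: V_p = I × R_p = 12.19 × 3.380 = 41.19 V
R3 sees V_p directly, so P = V_p² / R3.
P_R3 = (41.19)² / 570 = 2.976 W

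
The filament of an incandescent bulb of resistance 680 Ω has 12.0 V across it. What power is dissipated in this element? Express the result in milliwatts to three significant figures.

212 mW

V and R are stated; P = V²/R avoids computing the current.
P = (12.0 V)² / 680 Ω = 0.2118 W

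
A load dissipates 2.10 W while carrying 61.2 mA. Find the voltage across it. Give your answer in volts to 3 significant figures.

Inverting the appropriate power form: V = P / I.
V = 2.10 / 0.06120 = 34.31 V

34.3 V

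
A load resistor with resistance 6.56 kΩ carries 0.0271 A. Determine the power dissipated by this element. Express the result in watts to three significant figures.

4.82 W

With I and R stated, P = I²R applies in one step.
P = (0.02710 A)² × 6560 Ω = 4.818 W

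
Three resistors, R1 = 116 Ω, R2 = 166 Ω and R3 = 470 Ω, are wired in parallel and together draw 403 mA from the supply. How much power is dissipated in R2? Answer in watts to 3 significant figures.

3.48 W

Parallel branches share V, not I — compute V via R_eq, then use V²/R for the target branch.
1/R_eq = 1/116 + 1/166 + 1/470 ⇒ R_eq = 59.62 Ω
V = I_total × R_eq = 0.4030 × 59.62 = 24.03 V
P_R2 = V² / R2 = (24.03)² / 166 = 3.478 W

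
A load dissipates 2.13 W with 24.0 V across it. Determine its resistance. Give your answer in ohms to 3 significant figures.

Inverting the appropriate power form: R = V² / P.
R = (24.0)² / 2.13 = 270.4 Ω

270 Ω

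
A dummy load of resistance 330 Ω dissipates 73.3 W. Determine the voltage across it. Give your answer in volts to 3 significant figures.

156 V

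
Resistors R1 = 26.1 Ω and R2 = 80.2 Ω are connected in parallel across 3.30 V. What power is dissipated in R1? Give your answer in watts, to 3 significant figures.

0.417 W

Each parallel branch sees the full supply voltage, so P = V²/R applies directly to the target branch.
P_R1 = V² / R1 = (3.30)² / 26.1 Ω = 0.4172 W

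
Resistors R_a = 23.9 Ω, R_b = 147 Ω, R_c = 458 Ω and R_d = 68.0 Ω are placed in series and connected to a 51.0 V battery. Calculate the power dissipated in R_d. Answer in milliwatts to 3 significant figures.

In a series string the same current flows through every resistor — find that current, then P = I²R for the one we want.
R_total = 23.9 + 147 + 458 + 68.0 = 696.9 Ω
I = V / R_total = 51.0 / 696.9 = 0.07318 A
P_R_d = I² × R_d = (0.07318)² × 68.0 = 0.3642 W

364 mW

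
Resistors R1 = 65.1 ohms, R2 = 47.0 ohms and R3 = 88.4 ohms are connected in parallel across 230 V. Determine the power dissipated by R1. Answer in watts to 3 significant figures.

813 W

Each parallel branch sees the full supply voltage, so P = V²/R applies directly to the target branch.
P_R1 = V² / R1 = (230)² / 65.1 Ω = 812.6 W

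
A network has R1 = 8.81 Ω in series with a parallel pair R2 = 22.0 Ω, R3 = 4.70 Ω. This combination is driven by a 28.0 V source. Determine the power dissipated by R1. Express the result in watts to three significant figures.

Reduce the parallel pair to R_p first; the network is then a simple series string.
R_p = (22.0×4.70)/(22.0+4.70) = 3.873 Ω
R_total = 8.81 + 3.873 = 12.68 Ω
I = V / R_total = 28.0 / 12.68 = 2.208 A
R1 is in the main series path, so its power is I²R1.
P_R1 = (2.208)² × 8.81 = 42.94 W

42.9 W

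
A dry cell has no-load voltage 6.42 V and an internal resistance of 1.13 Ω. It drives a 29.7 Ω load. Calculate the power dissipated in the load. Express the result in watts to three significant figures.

1.29 W

Load and internal resistance form a series loop — compute the loop current, then the load power via I²R.
I = ε / (r + R) = 6.42 / (1.13 + 29.7) = 0.2082 A
P_load = I² R = (0.2082)² × 29.7 = 1.288 W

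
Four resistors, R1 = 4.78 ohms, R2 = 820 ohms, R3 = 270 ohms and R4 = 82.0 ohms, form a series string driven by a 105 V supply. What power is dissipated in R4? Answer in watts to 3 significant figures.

0.653 W

Since the resistors are in series they all carry the loop current I = V/R_total; the power in any one is I²R.
R_total = 4.78 + 820 + 270 + 82.0 = 1177 Ω
I = V / R_total = 105 / 1177 = 0.08923 A
P_R4 = I² × R4 = (0.08923)² × 82.0 = 0.6528 W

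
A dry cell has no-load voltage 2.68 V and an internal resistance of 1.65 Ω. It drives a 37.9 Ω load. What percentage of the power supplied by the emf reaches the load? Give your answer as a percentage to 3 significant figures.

95.8 %

η = P_load/(P_load+P_int) = I²R/(I²R+I²r) = R/(R+r) — the I² cancels for series elements.
η = R / (R + r) = 37.9 / (37.9 + 1.65) = 0.9583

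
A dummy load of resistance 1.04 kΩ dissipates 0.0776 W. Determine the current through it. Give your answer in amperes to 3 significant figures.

0.00864 A

From P = V I = I²R = V²/R, with the two given quantities we get I = √(P / R).
I = √(0.0776 / 1040) = 0.008638 A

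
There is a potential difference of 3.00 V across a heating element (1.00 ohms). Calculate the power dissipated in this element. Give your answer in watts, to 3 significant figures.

9.00 W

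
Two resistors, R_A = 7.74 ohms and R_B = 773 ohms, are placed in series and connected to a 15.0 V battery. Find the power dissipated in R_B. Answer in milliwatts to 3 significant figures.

The current is common to all series resistors; compute it, then apply P = I²R for the target.
R_total = 7.74 + 773 = 780.7 Ω
I = V / R_total = 15.0 / 780.7 = 0.01921 A
P_R_B = I² × R_B = (0.01921)² × 773 = 0.2853 W

285 mW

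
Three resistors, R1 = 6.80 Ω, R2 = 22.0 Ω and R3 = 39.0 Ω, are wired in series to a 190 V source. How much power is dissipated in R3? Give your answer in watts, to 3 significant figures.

In a series string the same current flows through every resistor — find that current, then P = I²R for the one we want.
R_total = 6.80 + 22.0 + 39.0 = 67.80 Ω
I = V / R_total = 190 / 67.80 = 2.802 A
P_R3 = I² × R3 = (2.802)² × 39.0 = 306.3 W

306 W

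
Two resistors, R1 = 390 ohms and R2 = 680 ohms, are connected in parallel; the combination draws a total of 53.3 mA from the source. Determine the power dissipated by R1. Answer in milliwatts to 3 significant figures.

The branches share the same voltage, but only the total current is given — find V from the equivalent resistance first.
1/R_eq = 1/390 + 1/680 ⇒ R_eq = 247.9 Ω
V = I_total × R_eq = 0.05330 × 247.9 = 13.21 V
P_R1 = V² / R1 = (13.21)² / 390 = 0.4475 W

447 mW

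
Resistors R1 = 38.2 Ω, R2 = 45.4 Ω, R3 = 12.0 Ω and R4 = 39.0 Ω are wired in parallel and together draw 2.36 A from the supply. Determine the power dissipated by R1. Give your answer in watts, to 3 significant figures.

We need the common branch voltage; get it from I_total × R_eq, then P = V²/R for the branch.
1/R_eq = 1/38.2 + 1/45.4 + 1/12.0 + 1/39.0 ⇒ R_eq = 6.362 Ω
V = I_total × R_eq = 2.360 × 6.362 = 15.01 V
P_R1 = V² / R1 = (15.01)² / 38.2 = 5.902 W

5.90 W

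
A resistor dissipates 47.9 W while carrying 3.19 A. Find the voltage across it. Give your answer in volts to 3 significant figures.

15.0 V

Rearranging the power relation for the two known quantities gives V = P / I.
V = 47.9 / 3.190 = 15.02 V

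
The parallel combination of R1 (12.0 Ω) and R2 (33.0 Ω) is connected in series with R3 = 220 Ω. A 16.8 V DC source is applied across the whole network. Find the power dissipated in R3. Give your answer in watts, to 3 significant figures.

First find R_p for the parallel pair, then treat R_p + R3 as a series loop.
R_p = (12.0×33.0)/(12.0+33.0) = 8.800 Ω
R_total = R_p + 220 = 8.800 + 220 = 228.8 Ω
I = V / R_total = 16.8 / 228.8 = 0.07343 A
All the supply current flows through R3; use P = I²R3.
P_R3 = (0.07343)² × 220 = 1.186 W

1.19 W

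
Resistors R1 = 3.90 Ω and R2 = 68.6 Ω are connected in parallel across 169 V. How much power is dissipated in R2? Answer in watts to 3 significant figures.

416 W

Each parallel branch sees the full supply voltage, so P = V²/R applies directly to the target branch.
P_R2 = V² / R2 = (169)² / 68.6 Ω = 416.3 W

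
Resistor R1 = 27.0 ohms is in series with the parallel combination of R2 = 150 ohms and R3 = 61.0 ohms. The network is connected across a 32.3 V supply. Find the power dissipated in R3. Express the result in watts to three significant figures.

Reduce the parallel pair to R_p first; the network is then a simple series string.
R_p = (150×61.0)/(150+61.0) = 43.36 Ω
R_total = 27.0 + 43.36 = 70.36 Ω
I = V / R_total = 32.3 / 70.36 = 0.4590 A
Voltage across the parallel pair: V_p = I × R_p = 0.4590 × 43.36 = 19.91 V
R3 sees V_p directly, so P = V_p² / R3.
P_R3 = (19.91)² / 61.0 = 6.496 W

6.50 W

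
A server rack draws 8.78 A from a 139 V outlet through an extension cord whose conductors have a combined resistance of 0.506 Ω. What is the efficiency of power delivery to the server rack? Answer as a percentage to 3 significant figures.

The extension cord carries the full 8.78 A.
P_line = I² R_line = (8.780)² × 0.506 = 39.01 W
P_source = V I = 139 × 8.780 = 1220 W; P_load = 1181 W
η = P_load / P_source = 1181 / 1220 = 0.9680

96.8 %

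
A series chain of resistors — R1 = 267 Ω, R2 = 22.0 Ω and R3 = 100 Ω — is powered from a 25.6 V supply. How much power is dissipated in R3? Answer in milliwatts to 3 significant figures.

Since the resistors are in series they all carry the loop current I = V/R_total; the power in any one is I²R.
R_total = 267 + 22.0 + 100 = 389.0 Ω
I = V / R_total = 25.6 / 389.0 = 0.06581 A
P_R3 = I² × R3 = (0.06581)² × 100 = 0.4331 W

433 mW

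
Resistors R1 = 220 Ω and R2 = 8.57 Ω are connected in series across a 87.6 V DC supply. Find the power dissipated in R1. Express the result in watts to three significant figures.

32.3 W

The current is common to all series resistors; compute it, then apply P = I²R for the target.
R_total = 220 + 8.57 = 228.6 Ω
I = V / R_total = 87.6 / 228.6 = 0.3833 A
P_R1 = I² × R1 = (0.3833)² × 220 = 32.31 W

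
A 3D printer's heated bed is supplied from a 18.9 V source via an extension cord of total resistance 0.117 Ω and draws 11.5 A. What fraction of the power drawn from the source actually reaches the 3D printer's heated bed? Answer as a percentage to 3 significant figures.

The extension cord carries the full 11.5 A.
P_line = I² R_line = (11.50)² × 0.117 = 15.47 W
P_source = V I = 18.9 × 11.50 = 217.3 W; P_load = 201.9 W
η = P_load / P_source = 201.9 / 217.3 = 0.9288

92.9 %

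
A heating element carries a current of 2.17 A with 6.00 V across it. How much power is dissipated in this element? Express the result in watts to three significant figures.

V and I are known directly — P = V I, no intermediate step needed.
P = 6.00 V × 2.170 A = 13.02 W

13.0 W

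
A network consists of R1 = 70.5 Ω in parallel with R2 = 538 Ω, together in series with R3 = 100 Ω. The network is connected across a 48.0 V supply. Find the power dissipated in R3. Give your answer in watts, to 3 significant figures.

Collapse the R1‖R2 pair into one equivalent R_p; then R_p and R3 form a series string.
R_p = (70.5×538)/(70.5+538) = 62.33 Ω
R_total = R_p + 100 = 62.33 + 100 = 162.3 Ω
I = V / R_total = 48.0 / 162.3 = 0.2957 A
R3 is the series element, so its power is I²R.
P_R3 = (0.2957)² × 100 = 8.743 W

8.74 W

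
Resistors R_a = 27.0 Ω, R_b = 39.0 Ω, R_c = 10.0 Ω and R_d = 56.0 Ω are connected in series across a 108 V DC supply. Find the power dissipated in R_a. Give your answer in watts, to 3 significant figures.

Series elements share the same current, so find I first, then use P = I²R.
R_total = 27.0 + 39.0 + 10.0 + 56.0 = 132.0 Ω
I = V / R_total = 108 / 132.0 = 0.8182 A
P_R_a = I² × R_a = (0.8182)² × 27.0 = 18.07 W

18.1 W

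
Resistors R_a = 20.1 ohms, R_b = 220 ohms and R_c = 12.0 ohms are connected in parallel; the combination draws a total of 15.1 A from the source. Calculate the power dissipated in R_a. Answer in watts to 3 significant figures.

599 W

Only the total current is stated, so first find the parallel equivalent to get the voltage across the combination.
1/R_eq = 1/20.1 + 1/220 + 1/12.0 ⇒ R_eq = 7.266 Ω
V = I_total × R_eq = 15.10 × 7.266 = 109.7 V
P_R_a = V² / R_a = (109.7)² / 20.1 = 598.9 W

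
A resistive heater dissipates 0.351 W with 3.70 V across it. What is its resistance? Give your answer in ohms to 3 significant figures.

39.0 Ω

Inverting the appropriate power form: R = V² / P.
R = (3.70)² / 0.351 = 39.00 Ω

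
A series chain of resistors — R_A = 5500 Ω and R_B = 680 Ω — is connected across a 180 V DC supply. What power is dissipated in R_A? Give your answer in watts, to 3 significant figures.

4.67 W

In a series string the same current flows through every resistor — find that current, then P = I²R for the one we want.
R_total = 5500 + 680 = 6180 Ω
I = V / R_total = 180 / 6180 = 0.02913 A
P_R_A = I² × R_A = (0.02913)² × 5500 = 4.666 W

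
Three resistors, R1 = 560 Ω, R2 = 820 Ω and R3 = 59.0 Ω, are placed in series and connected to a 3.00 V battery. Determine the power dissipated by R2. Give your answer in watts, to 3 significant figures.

0.00356 W

Every series element carries the same I. Get I from the total resistance, then P = I² × R2.
R_total = 560 + 820 + 59.0 = 1439 Ω
I = V / R_total = 3.00 / 1439 = 0.002085 A
P_R2 = I² × R2 = (0.002085)² × 820 = 0.003564 W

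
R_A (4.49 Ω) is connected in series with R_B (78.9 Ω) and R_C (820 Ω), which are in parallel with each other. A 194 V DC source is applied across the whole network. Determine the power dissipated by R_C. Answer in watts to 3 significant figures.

Collapse R_B‖R_C to a single equivalent, reducing the network to two series elements.
R_p = (78.9×820)/(78.9+820) = 71.97 Ω
R_total = 4.49 + 71.97 = 76.46 Ω
I = V / R_total = 194 / 76.46 = 2.537 A
Voltage across the parallel pair: V_p = I × R_p = 2.537 × 71.97 = 182.6 V
R_C is across V_p, so use P = V²/R for that branch.
P_R_C = (182.6)² / 820 = 40.67 W

40.7 W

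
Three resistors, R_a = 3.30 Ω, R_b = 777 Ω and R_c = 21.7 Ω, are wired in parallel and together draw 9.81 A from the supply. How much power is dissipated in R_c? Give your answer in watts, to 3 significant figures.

Parallel branches share V, not I — compute V via R_eq, then use V²/R for the target branch.
1/R_eq = 1/3.30 + 1/777 + 1/21.7 ⇒ R_eq = 2.854 Ω
V = I_total × R_eq = 9.810 × 2.854 = 28.00 V
P_R_c = V² / R_c = (28.00)² / 21.7 = 36.12 W

36.1 W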